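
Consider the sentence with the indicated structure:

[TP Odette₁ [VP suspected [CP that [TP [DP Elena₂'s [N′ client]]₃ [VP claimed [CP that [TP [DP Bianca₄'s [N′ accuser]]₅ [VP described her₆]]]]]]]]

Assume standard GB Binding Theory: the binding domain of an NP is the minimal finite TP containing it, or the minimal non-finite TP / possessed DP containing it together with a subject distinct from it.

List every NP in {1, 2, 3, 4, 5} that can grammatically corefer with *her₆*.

{1, 2, 3, 4}

*her* is a pronoun, so Principle B applies: it must be free in its binding domain.
Binding domain of *her₆*: the embedded TP, whose subject is [Bianca₄'s accuser]₅.
*Odette₁* c-commands the pronoun but from outside its binding domain, and is not c-commanded by it → coindexation permitted.
*Elena₂* and the pronoun do not c-command one another → neither Principle B nor Principle C is at stake; coindexation permitted.
*[Elena₂'s client]₃* c-commands the pronoun but from outside its binding domain, and is not c-commanded by it → coindexation permitted.
*Bianca₄* and the pronoun do not c-command one another → neither Principle B nor Principle C is at stake; coindexation permitted.
*[Bianca₄'s accuser]₅* c-commands the pronoun within its binding domain → coindexation would violate Principle B.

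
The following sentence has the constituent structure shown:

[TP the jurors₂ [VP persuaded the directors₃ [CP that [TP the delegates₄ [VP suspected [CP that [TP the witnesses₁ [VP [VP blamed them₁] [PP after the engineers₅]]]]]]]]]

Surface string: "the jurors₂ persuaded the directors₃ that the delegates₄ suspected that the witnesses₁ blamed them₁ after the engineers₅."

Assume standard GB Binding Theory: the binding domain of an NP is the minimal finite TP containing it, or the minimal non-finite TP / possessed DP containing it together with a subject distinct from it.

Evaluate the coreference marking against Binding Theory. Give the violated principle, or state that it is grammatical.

Principle B

The two coindexed NPs are *the witnesses₁* and *them₁*.
*them₁* is a pronoun. Its binding domain is the embedded TP, whose subject is the witnesses₁.
*the witnesses₁* c-commands it within that domain and carries the same index.
The pronoun is locally bound → Principle B violation.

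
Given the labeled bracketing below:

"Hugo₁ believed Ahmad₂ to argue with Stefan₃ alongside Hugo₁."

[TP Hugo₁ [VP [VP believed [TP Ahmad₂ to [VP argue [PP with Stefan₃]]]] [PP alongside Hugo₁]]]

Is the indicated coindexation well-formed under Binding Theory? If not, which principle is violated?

Principle C

The two coindexed NPs are *Hugo₁* (the higher occurrence) and *Hugo₁* (the lower occurrence).
*Hugo₁* (the lower occurrence) is an R-expression. Principle C requires it to be free everywhere.
*Hugo₁* (the higher occurrence) c-commands it and carries the same index.
The R-expression is bound → Principle C violation.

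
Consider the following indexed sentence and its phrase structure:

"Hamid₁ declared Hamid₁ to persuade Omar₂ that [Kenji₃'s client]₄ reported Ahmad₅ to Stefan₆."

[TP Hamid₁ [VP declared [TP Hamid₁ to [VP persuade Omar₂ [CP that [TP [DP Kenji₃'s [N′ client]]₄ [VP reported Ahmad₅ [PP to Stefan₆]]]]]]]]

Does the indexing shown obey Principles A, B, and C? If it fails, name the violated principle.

The two coindexed NPs are *Hamid₁* (the higher occurrence) and *Hamid₁* (the lower occurrence).
*Hamid₁* (the lower occurrence) is an R-expression. Principle C requires it to be free everywhere.
*Hamid₁* (the higher occurrence) c-commands it and carries the same index.
The R-expression is bound → Principle C violation.

Principle C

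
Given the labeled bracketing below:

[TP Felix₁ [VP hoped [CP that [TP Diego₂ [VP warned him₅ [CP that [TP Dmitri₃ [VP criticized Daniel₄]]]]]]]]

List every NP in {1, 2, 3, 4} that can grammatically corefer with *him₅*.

*him* is a pronoun, so Principle B applies: it must be free in its binding domain.
Binding domain of *him₅*: the embedded TP, whose subject is Diego₂.
*Felix₁* c-commands the pronoun but from outside its binding domain, and is not c-commanded by it → coindexation permitted.
*Diego₂* c-commands the pronoun within its binding domain → coindexation would violate Principle B.
*Dmitri₃*: the pronoun c-commands this R-expression → coindexation would violate Principle C on *Dmitri₃*.
*Daniel₄*: the pronoun c-commands this R-expression → coindexation would violate Principle C on *Daniel₄*.

{1}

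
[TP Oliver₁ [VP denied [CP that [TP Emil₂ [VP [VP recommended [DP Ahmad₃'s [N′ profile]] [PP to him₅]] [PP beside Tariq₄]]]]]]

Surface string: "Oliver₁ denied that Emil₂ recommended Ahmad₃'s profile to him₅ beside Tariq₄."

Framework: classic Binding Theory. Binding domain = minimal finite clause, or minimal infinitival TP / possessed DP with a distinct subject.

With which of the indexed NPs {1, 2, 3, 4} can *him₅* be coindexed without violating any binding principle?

*him* is a pronoun, so Principle B applies: it must be free in its binding domain.
Binding domain of *him₅*: the embedded TP, whose subject is Emil₂.
*Oliver₁* c-commands the pronoun but from outside its binding domain, and is not c-commanded by it → coindexation permitted.
*Emil₂* c-commands the pronoun within its binding domain → coindexation would violate Principle B.
*Ahmad₃* and the pronoun do not c-command one another → neither Principle B nor Principle C is at stake; coindexation permitted.
*Tariq₄* and the pronoun do not c-command one another → neither Principle B nor Principle C is at stake; coindexation permitted.

{1, 3, 4}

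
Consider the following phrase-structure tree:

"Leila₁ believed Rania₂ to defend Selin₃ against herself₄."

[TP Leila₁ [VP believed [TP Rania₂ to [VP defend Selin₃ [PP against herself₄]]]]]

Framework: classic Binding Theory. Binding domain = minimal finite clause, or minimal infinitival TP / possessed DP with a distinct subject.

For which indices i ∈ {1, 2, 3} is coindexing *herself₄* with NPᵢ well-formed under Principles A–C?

*herself* is an anaphor, so Principle A applies: it must be bound in its binding domain.
Binding domain of *herself₄*: the embedded TP, whose subject is Rania₂.
*Leila₁* c-commands the anaphor but is outside its binding domain → cannot satisfy Principle A.
*Rania₂* c-commands the anaphor within its binding domain → licit binder.
*Selin₃* c-commands the anaphor within its binding domain → licit binder.

{2, 3}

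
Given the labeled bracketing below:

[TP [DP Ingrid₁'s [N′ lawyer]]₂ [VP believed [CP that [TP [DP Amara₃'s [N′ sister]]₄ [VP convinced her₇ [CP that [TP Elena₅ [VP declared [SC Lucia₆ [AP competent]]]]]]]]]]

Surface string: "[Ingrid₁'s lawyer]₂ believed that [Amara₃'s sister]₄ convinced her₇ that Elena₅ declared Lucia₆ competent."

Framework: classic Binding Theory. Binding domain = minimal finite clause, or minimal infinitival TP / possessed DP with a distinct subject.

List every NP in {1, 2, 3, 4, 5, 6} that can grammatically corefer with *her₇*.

*her* is a pronoun, so Principle B applies: it must be free in its binding domain.
Binding domain of *her₇*: the embedded TP, whose subject is [Amara₃'s sister]₄.
*Ingrid₁* and the pronoun do not c-command one another → neither Principle B nor Principle C is at stake; coindexation permitted.
*[Ingrid₁'s lawyer]₂* c-commands the pronoun but from outside its binding domain, and is not c-commanded by it → coindexation permitted.
*Amara₃* and the pronoun do not c-command one another → neither Principle B nor Principle C is at stake; coindexation permitted.
*[Amara₃'s sister]₄* c-commands the pronoun within its binding domain → coindexation would violate Principle B.
*Elena₅*: the pronoun c-commands this R-expression → coindexation would violate Principle C on *Elena₅*.
*Lucia₆*: the pronoun c-commands this R-expression → coindexation would violate Principle C on *Lucia₆*.

{1, 2, 3}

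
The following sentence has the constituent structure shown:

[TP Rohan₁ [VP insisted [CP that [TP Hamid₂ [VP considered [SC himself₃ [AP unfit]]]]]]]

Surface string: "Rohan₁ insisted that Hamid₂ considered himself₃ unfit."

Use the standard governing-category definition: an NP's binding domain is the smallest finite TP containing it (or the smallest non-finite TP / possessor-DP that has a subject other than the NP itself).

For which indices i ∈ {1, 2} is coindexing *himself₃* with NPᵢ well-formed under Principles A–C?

*himself* is an anaphor, so Principle A applies: it must be bound in its binding domain.
Binding domain of *himself₃*: the embedded TP, whose subject is Hamid₂.
*Rohan₁* c-commands the anaphor but is outside its binding domain → cannot satisfy Principle A.
*Hamid₂* c-commands the anaphor within its binding domain → licit binder.

{2}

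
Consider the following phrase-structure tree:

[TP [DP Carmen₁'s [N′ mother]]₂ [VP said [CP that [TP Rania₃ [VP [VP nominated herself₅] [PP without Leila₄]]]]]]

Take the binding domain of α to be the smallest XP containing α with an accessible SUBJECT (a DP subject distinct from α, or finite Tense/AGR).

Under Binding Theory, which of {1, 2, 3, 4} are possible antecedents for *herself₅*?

{3}

*herself* is an anaphor, so Principle A applies: it must be bound in its binding domain.
Binding domain of *herself₅*: the embedded TP, whose subject is Rania₃.
*Carmen₁* does not c-command the anaphor → cannot bind it.
*[Carmen₁'s mother]₂* c-commands the anaphor but is outside its binding domain → cannot satisfy Principle A.
*Rania₃* c-commands the anaphor within its binding domain → licit binder.
*Leila₄* does not c-command the anaphor → cannot bind it.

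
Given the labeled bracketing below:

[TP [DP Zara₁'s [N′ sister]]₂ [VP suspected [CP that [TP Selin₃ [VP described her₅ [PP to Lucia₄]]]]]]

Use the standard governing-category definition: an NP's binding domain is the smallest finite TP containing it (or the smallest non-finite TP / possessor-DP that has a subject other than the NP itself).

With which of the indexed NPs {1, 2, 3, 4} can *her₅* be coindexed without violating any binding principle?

{1, 2}

*her* is a pronoun, so Principle B applies: it must be free in its binding domain.
Binding domain of *her₅*: the embedded TP, whose subject is Selin₃.
*Zara₁* and the pronoun do not c-command one another → neither Principle B nor Principle C is at stake; coindexation permitted.
*[Zara₁'s sister]₂* c-commands the pronoun but from outside its binding domain, and is not c-commanded by it → coindexation permitted.
*Selin₃* c-commands the pronoun within its binding domain → coindexation would violate Principle B.
*Lucia₄*: the pronoun c-commands this R-expression → coindexation would violate Principle C on *Lucia₄*.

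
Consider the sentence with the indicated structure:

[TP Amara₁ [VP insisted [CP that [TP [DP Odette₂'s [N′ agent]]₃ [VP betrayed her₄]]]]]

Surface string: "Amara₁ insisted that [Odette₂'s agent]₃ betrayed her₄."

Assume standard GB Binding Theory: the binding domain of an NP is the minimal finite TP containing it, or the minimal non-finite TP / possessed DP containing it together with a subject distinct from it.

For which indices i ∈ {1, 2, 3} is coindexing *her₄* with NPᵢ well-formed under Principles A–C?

*her* is a pronoun, so Principle B applies: it must be free in its binding domain.
Binding domain of *her₄*: the embedded TP, whose subject is [Odette₂'s agent]₃.
*Amara₁* c-commands the pronoun but from outside its binding domain, and is not c-commanded by it → coindexation permitted.
*Odette₂* and the pronoun do not c-command one another → neither Principle B nor Principle C is at stake; coindexation permitted.
*[Odette₂'s agent]₃* c-commands the pronoun within its binding domain → coindexation would violate Principle B.

{1, 2}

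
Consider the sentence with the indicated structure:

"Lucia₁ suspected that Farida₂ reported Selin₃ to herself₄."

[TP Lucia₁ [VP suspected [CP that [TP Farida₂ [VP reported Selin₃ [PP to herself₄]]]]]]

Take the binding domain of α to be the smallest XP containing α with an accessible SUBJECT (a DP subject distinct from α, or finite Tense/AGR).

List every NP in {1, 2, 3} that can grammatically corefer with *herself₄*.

*herself* is an anaphor, so Principle A applies: it must be bound in its binding domain.
Binding domain of *herself₄*: the embedded TP, whose subject is Farida₂.
*Lucia₁* c-commands the anaphor but is outside its binding domain → cannot satisfy Principle A.
*Farida₂* c-commands the anaphor within its binding domain → licit binder.
*Selin₃* c-commands the anaphor within its binding domain → licit binder.

{2, 3}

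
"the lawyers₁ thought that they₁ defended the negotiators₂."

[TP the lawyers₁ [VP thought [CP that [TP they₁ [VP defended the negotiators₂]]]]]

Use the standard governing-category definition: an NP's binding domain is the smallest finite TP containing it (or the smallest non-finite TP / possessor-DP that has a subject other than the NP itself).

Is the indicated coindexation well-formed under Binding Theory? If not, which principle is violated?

The two coindexed NPs are *the lawyers₁* and *they₁*.
*they₁* is a pronoun; nothing c-commands it within its binding domain (the embedded TP.), so Principle B holds trivially.
*the lawyers₁* is an R-expression; *they₁* does not c-command it, and no other NP shares its index, so Principle C is satisfied.
All principles are respected.

grammatical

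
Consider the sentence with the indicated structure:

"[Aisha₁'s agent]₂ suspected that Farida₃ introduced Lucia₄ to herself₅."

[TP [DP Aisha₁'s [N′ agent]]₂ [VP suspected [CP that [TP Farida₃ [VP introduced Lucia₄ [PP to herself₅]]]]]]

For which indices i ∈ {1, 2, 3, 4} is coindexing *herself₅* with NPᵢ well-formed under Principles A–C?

*herself* is an anaphor, so Principle A applies: it must be bound in its binding domain.
Binding domain of *herself₅*: the embedded TP, whose subject is Farida₃.
*Aisha₁* does not c-command the anaphor → cannot bind it.
*[Aisha₁'s agent]₂* c-commands the anaphor but is outside its binding domain → cannot satisfy Principle A.
*Farida₃* c-commands the anaphor within its binding domain → licit binder.
*Lucia₄* c-commands the anaphor within its binding domain → licit binder.

{3, 4}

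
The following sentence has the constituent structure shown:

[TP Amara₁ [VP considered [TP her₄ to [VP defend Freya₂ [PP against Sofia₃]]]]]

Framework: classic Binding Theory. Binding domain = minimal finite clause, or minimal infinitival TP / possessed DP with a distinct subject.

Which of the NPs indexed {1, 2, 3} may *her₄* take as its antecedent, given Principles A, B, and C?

*her* is a pronoun, so Principle B applies: it must be free in its binding domain.
Binding domain of *her₄*: the matrix TP, whose subject is Amara₁.
*Amara₁* c-commands the pronoun within its binding domain → coindexation would violate Principle B.
*Freya₂*: the pronoun c-commands this R-expression → coindexation would violate Principle C on *Freya₂*.
*Sofia₃*: the pronoun c-commands this R-expression → coindexation would violate Principle C on *Sofia₃*.

none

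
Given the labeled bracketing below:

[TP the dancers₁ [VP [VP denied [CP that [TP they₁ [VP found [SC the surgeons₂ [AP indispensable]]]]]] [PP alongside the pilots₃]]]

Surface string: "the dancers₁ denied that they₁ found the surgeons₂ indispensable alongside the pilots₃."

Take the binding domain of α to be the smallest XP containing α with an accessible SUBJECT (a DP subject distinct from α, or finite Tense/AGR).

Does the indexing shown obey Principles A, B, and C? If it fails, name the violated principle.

The two coindexed NPs are *the dancers₁* and *they₁*.
*they₁* is a pronoun; nothing c-commands it within its binding domain (the embedded TP.), so Principle B holds trivially.
*the dancers₁* is an R-expression; *they₁* does not c-command it, and no other NP shares its index, so Principle C is satisfied.
All principles are respected.

grammatical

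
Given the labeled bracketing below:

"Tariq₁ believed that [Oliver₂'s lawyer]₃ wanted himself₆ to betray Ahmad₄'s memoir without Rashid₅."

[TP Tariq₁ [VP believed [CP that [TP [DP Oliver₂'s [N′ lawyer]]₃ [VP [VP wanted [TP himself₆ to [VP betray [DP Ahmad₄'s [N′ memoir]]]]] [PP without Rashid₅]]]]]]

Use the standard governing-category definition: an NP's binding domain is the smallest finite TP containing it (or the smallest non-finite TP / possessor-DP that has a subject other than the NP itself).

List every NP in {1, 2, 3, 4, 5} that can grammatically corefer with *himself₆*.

{3}

*himself* is an anaphor, so Principle A applies: it must be bound in its binding domain.
Binding domain of *himself₆*: the embedded TP, whose subject is [Oliver₂'s lawyer]₃.
*Tariq₁* c-commands the anaphor but is outside its binding domain → cannot satisfy Principle A.
*Oliver₂* does not c-command the anaphor → cannot bind it.
*[Oliver₂'s lawyer]₃* c-commands the anaphor within its binding domain → licit binder.
*Ahmad₄* does not c-command the anaphor → cannot bind it.
*Rashid₅* does not c-command the anaphor → cannot bind it.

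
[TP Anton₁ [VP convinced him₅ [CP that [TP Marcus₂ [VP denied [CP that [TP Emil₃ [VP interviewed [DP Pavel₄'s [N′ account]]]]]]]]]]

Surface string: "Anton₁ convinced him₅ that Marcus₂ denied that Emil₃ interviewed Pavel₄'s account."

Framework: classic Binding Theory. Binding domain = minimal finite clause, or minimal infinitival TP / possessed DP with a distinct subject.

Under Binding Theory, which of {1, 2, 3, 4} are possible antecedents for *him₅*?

none

*him* is a pronoun, so Principle B applies: it must be free in its binding domain.
Binding domain of *him₅*: the matrix TP, whose subject is Anton₁.
*Anton₁* c-commands the pronoun within its binding domain → coindexation would violate Principle B.
*Marcus₂*: the pronoun c-commands this R-expression → coindexation would violate Principle C on *Marcus₂*.
*Emil₃*: the pronoun c-commands this R-expression → coindexation would violate Principle C on *Emil₃*.
*Pavel₄*: the pronoun c-commands this R-expression → coindexation would violate Principle C on *Pavel₄*.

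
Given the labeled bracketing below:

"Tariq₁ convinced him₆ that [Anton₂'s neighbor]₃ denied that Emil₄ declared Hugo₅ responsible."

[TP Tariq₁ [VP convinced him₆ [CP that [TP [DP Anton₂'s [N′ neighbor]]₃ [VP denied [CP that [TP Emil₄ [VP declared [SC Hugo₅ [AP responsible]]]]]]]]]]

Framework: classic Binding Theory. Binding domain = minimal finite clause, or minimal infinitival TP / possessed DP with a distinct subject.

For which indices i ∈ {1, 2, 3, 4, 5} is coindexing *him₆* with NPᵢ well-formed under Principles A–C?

none

*him* is a pronoun, so Principle B applies: it must be free in its binding domain.
Binding domain of *him₆*: the matrix TP, whose subject is Tariq₁.
*Tariq₁* c-commands the pronoun within its binding domain → coindexation would violate Principle B.
*Anton₂*: the pronoun c-commands this R-expression → coindexation would violate Principle C on *Anton₂*.
*[Anton₂'s neighbor]₃*: the pronoun c-commands this R-expression → coindexation would violate Principle C on *[Anton₂'s neighbor]₃*.
*Emil₄*: the pronoun c-commands this R-expression → coindexation would violate Principle C on *Emil₄*.
*Hugo₅*: the pronoun c-commands this R-expression → coindexation would violate Principle C on *Hugo₅*.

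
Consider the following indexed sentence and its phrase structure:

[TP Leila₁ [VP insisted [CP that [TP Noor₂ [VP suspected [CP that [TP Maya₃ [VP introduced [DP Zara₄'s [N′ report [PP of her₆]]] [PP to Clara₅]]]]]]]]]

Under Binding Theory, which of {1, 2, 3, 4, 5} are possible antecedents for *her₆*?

{1, 2, 3, 5}

*her* is a pronoun, so Principle B applies: it must be free in its binding domain.
Binding domain of *her₆*: the possessed DP, whose subject is Zara₄.
*Leila₁* c-commands the pronoun but from outside its binding domain, and is not c-commanded by it → coindexation permitted.
*Noor₂* c-commands the pronoun but from outside its binding domain, and is not c-commanded by it → coindexation permitted.
*Maya₃* c-commands the pronoun but from outside its binding domain, and is not c-commanded by it → coindexation permitted.
*Zara₄* c-commands the pronoun within its binding domain → coindexation would violate Principle B.
*Clara₅* and the pronoun do not c-command one another → neither Principle B nor Principle C is at stake; coindexation permitted.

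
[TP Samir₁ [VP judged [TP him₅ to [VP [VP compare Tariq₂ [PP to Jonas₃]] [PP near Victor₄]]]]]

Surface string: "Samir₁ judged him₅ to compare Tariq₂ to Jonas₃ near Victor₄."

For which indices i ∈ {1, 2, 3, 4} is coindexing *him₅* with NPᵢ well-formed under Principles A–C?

none

*him* is a pronoun, so Principle B applies: it must be free in its binding domain.
Binding domain of *him₅*: the matrix TP, whose subject is Samir₁.
*Samir₁* c-commands the pronoun within its binding domain → coindexation would violate Principle B.
*Tariq₂*: the pronoun c-commands this R-expression → coindexation would violate Principle C on *Tariq₂*.
*Jonas₃*: the pronoun c-commands this R-expression → coindexation would violate Principle C on *Jonas₃*.
*Victor₄*: the pronoun c-commands this R-expression → coindexation would violate Principle C on *Victor₄*.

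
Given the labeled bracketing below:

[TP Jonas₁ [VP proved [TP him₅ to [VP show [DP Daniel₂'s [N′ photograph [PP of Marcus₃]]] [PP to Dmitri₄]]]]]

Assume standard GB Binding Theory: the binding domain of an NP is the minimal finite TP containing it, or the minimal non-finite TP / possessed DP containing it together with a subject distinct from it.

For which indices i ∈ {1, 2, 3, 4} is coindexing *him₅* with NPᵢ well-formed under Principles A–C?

none

*him* is a pronoun, so Principle B applies: it must be free in its binding domain.
Binding domain of *him₅*: the matrix TP, whose subject is Jonas₁.
*Jonas₁* c-commands the pronoun within its binding domain → coindexation would violate Principle B.
*Daniel₂*: the pronoun c-commands this R-expression → coindexation would violate Principle C on *Daniel₂*.
*Marcus₃*: the pronoun c-commands this R-expression → coindexation would violate Principle C on *Marcus₃*.
*Dmitri₄*: the pronoun c-commands this R-expression → coindexation would violate Principle C on *Dmitri₄*.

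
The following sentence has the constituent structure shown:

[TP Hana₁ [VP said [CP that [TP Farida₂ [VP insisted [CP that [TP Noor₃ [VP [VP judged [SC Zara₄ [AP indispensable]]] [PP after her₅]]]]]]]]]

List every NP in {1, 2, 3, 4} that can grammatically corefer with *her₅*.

*her* is a pronoun, so Principle B applies: it must be free in its binding domain.
Binding domain of *her₅*: the embedded TP, whose subject is Noor₃.
*Hana₁* c-commands the pronoun but from outside its binding domain, and is not c-commanded by it → coindexation permitted.
*Farida₂* c-commands the pronoun but from outside its binding domain, and is not c-commanded by it → coindexation permitted.
*Noor₃* c-commands the pronoun within its binding domain → coindexation would violate Principle B.
*Zara₄* and the pronoun do not c-command one another → neither Principle B nor Principle C is at stake; coindexation permitted.

{1, 2, 4}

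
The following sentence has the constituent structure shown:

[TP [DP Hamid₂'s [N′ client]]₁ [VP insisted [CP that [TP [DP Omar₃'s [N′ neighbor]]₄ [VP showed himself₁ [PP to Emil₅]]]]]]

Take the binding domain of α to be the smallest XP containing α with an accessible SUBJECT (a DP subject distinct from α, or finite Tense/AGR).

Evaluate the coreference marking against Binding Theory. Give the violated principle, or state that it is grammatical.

Principle A

The two coindexed NPs are *[Hamid₂'s client]₁* and *himself₁*.
*himself₁* is an anaphor. Principle A requires it to be bound within its binding domain — the embedded TP, whose subject is [Omar₃'s neighbor]₄.
Within that domain it is c-commanded by *[Omar₃'s neighbor]₄*, which does not share its index.
*[Hamid₂'s client]₁* does c-command the anaphor, but from outside its binding domain.
The anaphor is unbound in its domain → Principle A violation.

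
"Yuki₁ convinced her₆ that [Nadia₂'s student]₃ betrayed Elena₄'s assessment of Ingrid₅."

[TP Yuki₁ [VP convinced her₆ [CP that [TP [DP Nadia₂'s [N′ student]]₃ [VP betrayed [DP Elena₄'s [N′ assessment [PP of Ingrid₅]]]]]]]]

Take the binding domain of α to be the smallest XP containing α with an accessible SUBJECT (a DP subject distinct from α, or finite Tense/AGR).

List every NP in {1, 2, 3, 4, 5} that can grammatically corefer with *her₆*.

none

*her* is a pronoun, so Principle B applies: it must be free in its binding domain.
Binding domain of *her₆*: the matrix TP, whose subject is Yuki₁.
*Yuki₁* c-commands the pronoun within its binding domain → coindexation would violate Principle B.
*Nadia₂*: the pronoun c-commands this R-expression → coindexation would violate Principle C on *Nadia₂*.
*[Nadia₂'s student]₃*: the pronoun c-commands this R-expression → coindexation would violate Principle C on *[Nadia₂'s student]₃*.
*Elena₄*: the pronoun c-commands this R-expression → coindexation would violate Principle C on *Elena₄*.
*Ingrid₅*: the pronoun c-commands this R-expression → coindexation would violate Principle C on *Ingrid₅*.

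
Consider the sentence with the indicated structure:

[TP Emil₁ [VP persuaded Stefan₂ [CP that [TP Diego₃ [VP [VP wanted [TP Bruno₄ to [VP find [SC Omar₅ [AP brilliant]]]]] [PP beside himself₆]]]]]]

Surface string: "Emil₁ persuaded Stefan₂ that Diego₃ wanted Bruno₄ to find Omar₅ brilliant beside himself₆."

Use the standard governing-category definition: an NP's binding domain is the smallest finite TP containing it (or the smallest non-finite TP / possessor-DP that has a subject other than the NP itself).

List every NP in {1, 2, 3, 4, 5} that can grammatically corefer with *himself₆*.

*himself* is an anaphor, so Principle A applies: it must be bound in its binding domain.
Binding domain of *himself₆*: the embedded TP, whose subject is Diego₃.
*Emil₁* c-commands the anaphor but is outside its binding domain → cannot satisfy Principle A.
*Stefan₂* c-commands the anaphor but is outside its binding domain → cannot satisfy Principle A.
*Diego₃* c-commands the anaphor within its binding domain → licit binder.
*Bruno₄* does not c-command the anaphor → cannot bind it.
*Omar₅* does not c-command the anaphor → cannot bind it.

{3}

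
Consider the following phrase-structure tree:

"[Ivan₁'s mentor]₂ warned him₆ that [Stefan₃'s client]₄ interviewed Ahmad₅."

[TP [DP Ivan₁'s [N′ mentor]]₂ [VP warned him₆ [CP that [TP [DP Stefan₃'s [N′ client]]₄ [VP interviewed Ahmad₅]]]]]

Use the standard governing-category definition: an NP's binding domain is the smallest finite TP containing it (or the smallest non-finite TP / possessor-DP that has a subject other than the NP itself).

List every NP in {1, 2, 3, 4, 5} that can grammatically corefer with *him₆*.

{1}

*him* is a pronoun, so Principle B applies: it must be free in its binding domain.
Binding domain of *him₆*: the matrix TP, whose subject is [Ivan₁'s mentor]₂.
*Ivan₁* and the pronoun do not c-command one another → neither Principle B nor Principle C is at stake; coindexation permitted.
*[Ivan₁'s mentor]₂* c-commands the pronoun within its binding domain → coindexation would violate Principle B.
*Stefan₃*: the pronoun c-commands this R-expression → coindexation would violate Principle C on *Stefan₃*.
*[Stefan₃'s client]₄*: the pronoun c-commands this R-expression → coindexation would violate Principle C on *[Stefan₃'s client]₄*.
*Ahmad₅*: the pronoun c-commands this R-expression → coindexation would violate Principle C on *Ahmad₅*.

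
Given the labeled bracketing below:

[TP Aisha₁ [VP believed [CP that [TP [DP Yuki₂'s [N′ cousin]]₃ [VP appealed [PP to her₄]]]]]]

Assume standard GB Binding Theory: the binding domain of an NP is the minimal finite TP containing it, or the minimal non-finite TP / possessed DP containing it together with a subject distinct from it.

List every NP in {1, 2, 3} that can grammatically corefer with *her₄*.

{1, 2}

*her* is a pronoun, so Principle B applies: it must be free in its binding domain.
Binding domain of *her₄*: the embedded TP, whose subject is [Yuki₂'s cousin]₃.
*Aisha₁* c-commands the pronoun but from outside its binding domain, and is not c-commanded by it → coindexation permitted.
*Yuki₂* and the pronoun do not c-command one another → neither Principle B nor Principle C is at stake; coindexation permitted.
*[Yuki₂'s cousin]₃* c-commands the pronoun within its binding domain → coindexation would violate Principle B.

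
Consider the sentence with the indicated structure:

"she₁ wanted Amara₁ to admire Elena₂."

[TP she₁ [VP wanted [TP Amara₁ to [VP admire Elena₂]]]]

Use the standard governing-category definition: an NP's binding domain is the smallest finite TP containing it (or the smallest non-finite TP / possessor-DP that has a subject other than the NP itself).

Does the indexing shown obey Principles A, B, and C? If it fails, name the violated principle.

Principle C

The two coindexed NPs are *she₁* and *Amara₁*.
*Amara₁* is an R-expression. Principle C requires it to be free everywhere.
*she₁* c-commands it and carries the same index.
The R-expression is bound → Principle C violation.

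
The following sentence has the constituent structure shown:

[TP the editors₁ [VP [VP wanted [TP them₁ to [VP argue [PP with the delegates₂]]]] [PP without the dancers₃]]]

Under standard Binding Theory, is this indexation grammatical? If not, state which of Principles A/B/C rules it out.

Principle B

The two coindexed NPs are *the editors₁* and *them₁*.
*them₁* is a pronoun. Its binding domain is the matrix TP, whose subject is the editors₁.
*the editors₁* c-commands it within that domain and carries the same index.
The pronoun is locally bound → Principle B violation.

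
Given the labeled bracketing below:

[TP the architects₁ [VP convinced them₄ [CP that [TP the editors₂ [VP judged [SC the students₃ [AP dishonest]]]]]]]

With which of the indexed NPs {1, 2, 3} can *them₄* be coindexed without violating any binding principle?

*them* is a pronoun, so Principle B applies: it must be free in its binding domain.
Binding domain of *them₄*: the matrix TP, whose subject is the architects₁.
*the architects₁* c-commands the pronoun within its binding domain → coindexation would violate Principle B.
*the editors₂*: the pronoun c-commands this R-expression → coindexation would violate Principle C on *the editors₂*.
*the students₃*: the pronoun c-commands this R-expression → coindexation would violate Principle C on *the students₃*.

none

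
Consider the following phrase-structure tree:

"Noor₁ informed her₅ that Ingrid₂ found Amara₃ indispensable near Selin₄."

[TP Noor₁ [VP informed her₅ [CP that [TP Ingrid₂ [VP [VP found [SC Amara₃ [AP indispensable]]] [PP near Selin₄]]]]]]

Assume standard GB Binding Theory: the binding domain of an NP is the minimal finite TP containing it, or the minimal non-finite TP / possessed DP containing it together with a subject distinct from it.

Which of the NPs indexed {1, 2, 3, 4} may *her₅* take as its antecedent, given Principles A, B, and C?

*her* is a pronoun, so Principle B applies: it must be free in its binding domain.
Binding domain of *her₅*: the matrix TP, whose subject is Noor₁.
*Noor₁* c-commands the pronoun within its binding domain → coindexation would violate Principle B.
*Ingrid₂*: the pronoun c-commands this R-expression → coindexation would violate Principle C on *Ingrid₂*.
*Amara₃*: the pronoun c-commands this R-expression → coindexation would violate Principle C on *Amara₃*.
*Selin₄*: the pronoun c-commands this R-expression → coindexation would violate Principle C on *Selin₄*.

none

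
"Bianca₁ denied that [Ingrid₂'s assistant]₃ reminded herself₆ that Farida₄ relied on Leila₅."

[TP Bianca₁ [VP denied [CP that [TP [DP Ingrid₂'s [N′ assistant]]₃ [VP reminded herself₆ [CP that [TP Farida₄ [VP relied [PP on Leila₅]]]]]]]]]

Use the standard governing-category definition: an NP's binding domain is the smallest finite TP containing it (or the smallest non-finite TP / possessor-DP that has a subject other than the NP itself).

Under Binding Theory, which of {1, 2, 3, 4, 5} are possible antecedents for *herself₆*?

{3}

*herself* is an anaphor, so Principle A applies: it must be bound in its binding domain.
Binding domain of *herself₆*: the embedded TP, whose subject is [Ingrid₂'s assistant]₃.
*Bianca₁* c-commands the anaphor but is outside its binding domain → cannot satisfy Principle A.
*Ingrid₂* does not c-command the anaphor → cannot bind it.
*[Ingrid₂'s assistant]₃* c-commands the anaphor within its binding domain → licit binder.
*Farida₄* does not c-command the anaphor → cannot bind it.
*Leila₅* does not c-command the anaphor → cannot bind it.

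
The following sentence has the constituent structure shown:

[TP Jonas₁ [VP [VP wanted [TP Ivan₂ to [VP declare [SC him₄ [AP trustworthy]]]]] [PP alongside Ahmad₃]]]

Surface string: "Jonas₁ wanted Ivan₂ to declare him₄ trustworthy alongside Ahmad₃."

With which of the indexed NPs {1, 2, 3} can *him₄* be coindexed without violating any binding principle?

{1, 3}

*him* is a pronoun, so Principle B applies: it must be free in its binding domain.
Binding domain of *him₄*: the embedded TP, whose subject is Ivan₂.
*Jonas₁* c-commands the pronoun but from outside its binding domain, and is not c-commanded by it → coindexation permitted.
*Ivan₂* c-commands the pronoun within its binding domain → coindexation would violate Principle B.
*Ahmad₃* and the pronoun do not c-command one another → neither Principle B nor Principle C is at stake; coindexation permitted.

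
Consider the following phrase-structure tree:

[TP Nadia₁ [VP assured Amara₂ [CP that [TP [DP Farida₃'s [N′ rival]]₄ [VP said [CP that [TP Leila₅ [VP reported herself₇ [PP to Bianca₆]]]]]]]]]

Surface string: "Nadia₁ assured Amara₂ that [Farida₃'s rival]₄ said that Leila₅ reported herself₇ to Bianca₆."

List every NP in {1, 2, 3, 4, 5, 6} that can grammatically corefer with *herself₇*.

{5}

*herself* is an anaphor, so Principle A applies: it must be bound in its binding domain.
Binding domain of *herself₇*: the embedded TP, whose subject is Leila₅.
*Nadia₁* c-commands the anaphor but is outside its binding domain → cannot satisfy Principle A.
*Amara₂* c-commands the anaphor but is outside its binding domain → cannot satisfy Principle A.
*Farida₃* does not c-command the anaphor → cannot bind it.
*[Farida₃'s rival]₄* c-commands the anaphor but is outside its binding domain → cannot satisfy Principle A.
*Leila₅* c-commands the anaphor within its binding domain → licit binder.
*Bianca₆* does not c-command the anaphor → cannot bind it.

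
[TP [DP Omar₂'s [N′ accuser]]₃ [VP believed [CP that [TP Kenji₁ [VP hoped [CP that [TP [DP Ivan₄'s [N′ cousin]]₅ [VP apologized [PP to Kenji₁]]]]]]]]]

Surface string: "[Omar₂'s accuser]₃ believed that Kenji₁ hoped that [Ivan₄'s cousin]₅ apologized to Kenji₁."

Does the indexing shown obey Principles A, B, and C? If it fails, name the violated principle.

Principle C

The two coindexed NPs are *Kenji₁* (the higher occurrence) and *Kenji₁* (the lower occurrence).
*Kenji₁* (the lower occurrence) is an R-expression. Principle C requires it to be free everywhere.
*Kenji₁* (the higher occurrence) c-commands it and carries the same index.
The R-expression is bound → Principle C violation.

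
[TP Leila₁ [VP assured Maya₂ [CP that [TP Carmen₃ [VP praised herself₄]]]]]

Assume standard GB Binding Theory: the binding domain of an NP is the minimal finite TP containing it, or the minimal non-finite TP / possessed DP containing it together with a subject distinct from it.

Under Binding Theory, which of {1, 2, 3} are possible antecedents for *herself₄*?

{3}

*herself* is an anaphor, so Principle A applies: it must be bound in its binding domain.
Binding domain of *herself₄*: the embedded TP, whose subject is Carmen₃.
*Leila₁* c-commands the anaphor but is outside its binding domain → cannot satisfy Principle A.
*Maya₂* c-commands the anaphor but is outside its binding domain → cannot satisfy Principle A.
*Carmen₃* c-commands the anaphor within its binding domain → licit binder.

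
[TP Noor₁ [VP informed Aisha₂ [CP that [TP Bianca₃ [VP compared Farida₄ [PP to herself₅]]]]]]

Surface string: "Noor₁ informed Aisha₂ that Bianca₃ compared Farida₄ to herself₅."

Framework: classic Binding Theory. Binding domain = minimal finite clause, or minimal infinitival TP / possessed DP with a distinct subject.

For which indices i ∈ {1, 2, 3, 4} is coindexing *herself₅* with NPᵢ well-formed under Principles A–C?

{3, 4}

*herself* is an anaphor, so Principle A applies: it must be bound in its binding domain.
Binding domain of *herself₅*: the embedded TP, whose subject is Bianca₃.
*Noor₁* c-commands the anaphor but is outside its binding domain → cannot satisfy Principle A.
*Aisha₂* c-commands the anaphor but is outside its binding domain → cannot satisfy Principle A.
*Bianca₃* c-commands the anaphor within its binding domain → licit binder.
*Farida₄* c-commands the anaphor within its binding domain → licit binder.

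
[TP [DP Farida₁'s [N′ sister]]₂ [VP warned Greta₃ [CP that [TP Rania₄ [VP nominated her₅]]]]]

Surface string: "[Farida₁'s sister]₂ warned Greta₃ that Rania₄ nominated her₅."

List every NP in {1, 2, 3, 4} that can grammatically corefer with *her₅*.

*her* is a pronoun, so Principle B applies: it must be free in its binding domain.
Binding domain of *her₅*: the embedded TP, whose subject is Rania₄.
*Farida₁* and the pronoun do not c-command one another → neither Principle B nor Principle C is at stake; coindexation permitted.
*[Farida₁'s sister]₂* c-commands the pronoun but from outside its binding domain, and is not c-commanded by it → coindexation permitted.
*Greta₃* c-commands the pronoun but from outside its binding domain, and is not c-commanded by it → coindexation permitted.
*Rania₄* c-commands the pronoun within its binding domain → coindexation would violate Principle B.

{1, 2, 3}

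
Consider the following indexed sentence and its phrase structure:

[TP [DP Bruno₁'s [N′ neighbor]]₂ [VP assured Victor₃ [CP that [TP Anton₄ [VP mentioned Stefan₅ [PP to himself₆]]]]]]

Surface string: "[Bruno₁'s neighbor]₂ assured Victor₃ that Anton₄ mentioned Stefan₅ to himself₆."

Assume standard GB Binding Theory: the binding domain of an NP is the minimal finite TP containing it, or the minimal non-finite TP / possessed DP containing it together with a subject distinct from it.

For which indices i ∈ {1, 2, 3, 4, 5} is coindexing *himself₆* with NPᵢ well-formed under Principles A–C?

*himself* is an anaphor, so Principle A applies: it must be bound in its binding domain.
Binding domain of *himself₆*: the embedded TP, whose subject is Anton₄.
*Bruno₁* does not c-command the anaphor → cannot bind it.
*[Bruno₁'s neighbor]₂* c-commands the anaphor but is outside its binding domain → cannot satisfy Principle A.
*Victor₃* c-commands the anaphor but is outside its binding domain → cannot satisfy Principle A.
*Anton₄* c-commands the anaphor within its binding domain → licit binder.
*Stefan₅* c-commands the anaphor within its binding domain → licit binder.

{4, 5}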